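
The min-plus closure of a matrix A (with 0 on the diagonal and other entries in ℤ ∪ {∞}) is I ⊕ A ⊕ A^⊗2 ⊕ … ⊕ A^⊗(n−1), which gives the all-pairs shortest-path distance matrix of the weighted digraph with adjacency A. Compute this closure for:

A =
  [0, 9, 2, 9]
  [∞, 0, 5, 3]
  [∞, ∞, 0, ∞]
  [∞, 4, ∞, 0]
Closure =
  [0, 9, 2, 9]
  [∞, 0, 5, 3]
  [∞, ∞, 0, ∞]
  [∞, 4, 9, 0]

This is the Floyd-Warshall all-pairs shortest-path computation. For each intermediate vertex k = 0, 1, …, 3, update dist[i][j] ← min(dist[i][j], dist[i][k] + dist[k][j]). The final matrix gives, for each (i, j), the minimum total weight of any directed path from i to j (possibly empty when i = j).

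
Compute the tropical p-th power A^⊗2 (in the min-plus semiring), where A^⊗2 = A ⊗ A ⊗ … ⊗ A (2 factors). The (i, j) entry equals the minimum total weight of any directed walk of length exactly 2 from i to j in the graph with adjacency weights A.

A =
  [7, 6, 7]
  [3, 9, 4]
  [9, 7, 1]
A^⊗2 =
  [9, 13, 8]
  [10, 9, 5]
  [10, 8, 2]

Each entry (A^⊗2)_ij equals the minimum over all length-2 walks i = v_0 → v_1 → … → v_2 = j of Σ_t A[v_t][v_{t+1}]. For example, for (i, j) = (0, 2) we minimise over 3 possible intermediate vertex sequences; the minimum is 8, attained along the walk 0 → 2 → 2.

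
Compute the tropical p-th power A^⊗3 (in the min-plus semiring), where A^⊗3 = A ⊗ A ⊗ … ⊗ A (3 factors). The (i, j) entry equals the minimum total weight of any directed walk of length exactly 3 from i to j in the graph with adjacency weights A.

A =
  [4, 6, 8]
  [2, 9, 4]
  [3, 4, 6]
A^⊗3 =
  [12, 14, 14]
  [10, 12, 12]
  [10, 12, 13]

Each entry (A^⊗3)_ij equals the minimum over all length-3 walks i = v_0 → v_1 → … → v_3 = j of Σ_t A[v_t][v_{t+1}]. For example, for (i, j) = (0, 2) we minimise over 9 possible intermediate vertex sequences; the minimum is 14, attained along the walk 0 → 0 → 1 → 2.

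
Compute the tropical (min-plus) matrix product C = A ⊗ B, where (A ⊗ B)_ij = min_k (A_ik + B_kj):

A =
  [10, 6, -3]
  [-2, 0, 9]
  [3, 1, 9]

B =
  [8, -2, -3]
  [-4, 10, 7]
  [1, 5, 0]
A ⊗ B =
  [-2, 2, -3]
  [-4, -4, -5]
  [-3, 1, 0]

Apply the min-plus product entry-by-entry:
  C[0][0] = min over k of (A[0][0] + B[0][0] = 10 + 8 = 18, A[0][1] + B[1][0] = 6 + -4 = 2, A[0][2] + B[2][0] = -3 + 1 = -2) = -2 (attained at k = 2)
  C[0][1] = min over k of (A[0][0] + B[0][1] = 10 + -2 = 8, A[0][1] + B[1][1] = 6 + 10 = 16, A[0][2] + B[2][1] = -3 + 5 = 2) = 2 (attained at k = 2)
  C[0][2] = min over k of (A[0][0] + B[0][2] = 10 + -3 = 7, A[0][1] + B[1][2] = 6 + 7 = 13, A[0][2] + B[2][2] = -3 + 0 = -3) = -3 (attained at k = 2)
  C[1][0] = min over k of (A[1][0] + B[0][0] = -2 + 8 = 6, A[1][1] + B[1][0] = 0 + -4 = -4, A[1][2] + B[2][0] = 9 + 1 = 10) = -4 (attained at k = 1)
  C[1][1] = min over k of (A[1][0] + B[0][1] = -2 + -2 = -4, A[1][1] + B[1][1] = 0 + 10 = 10, A[1][2] + B[2][1] = 9 + 5 = 14) = -4 (attained at k = 0)
  C[1][2] = min over k of (A[1][0] + B[0][2] = -2 + -3 = -5, A[1][1] + B[1][2] = 0 + 7 = 7, A[1][2] + B[2][2] = 9 + 0 = 9) = -5 (attained at k = 0)
  C[2][0] = min over k of (A[2][0] + B[0][0] = 3 + 8 = 11, A[2][1] + B[1][0] = 1 + -4 = -3, A[2][2] + B[2][0] = 9 + 1 = 10) = -3 (attained at k = 1)
  C[2][1] = min over k of (A[2][0] + B[0][1] = 3 + -2 = 1, A[2][1] + B[1][1] = 1 + 10 = 11, A[2][2] + B[2][1] = 9 + 5 = 14) = 1 (attained at k = 0)
  C[2][2] = min over k of (A[2][0] + B[0][2] = 3 + -3 = 0, A[2][1] + B[1][2] = 1 + 7 = 8, A[2][2] + B[2][2] = 9 + 0 = 9) = 0 (attained at k = 0)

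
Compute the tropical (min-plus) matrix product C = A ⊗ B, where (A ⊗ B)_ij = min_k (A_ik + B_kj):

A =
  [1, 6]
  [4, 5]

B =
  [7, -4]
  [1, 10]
A ⊗ B =
  [7, -3]
  [6, 0]

Apply the min-plus product entry-by-entry:
  C[0][0] = min over k of (A[0][0] + B[0][0] = 1 + 7 = 8, A[0][1] + B[1][0] = 6 + 1 = 7) = 7 (attained at k = 1)
  C[0][1] = min over k of (A[0][0] + B[0][1] = 1 + -4 = -3, A[0][1] + B[1][1] = 6 + 10 = 16) = -3 (attained at k = 0)
  C[1][0] = min over k of (A[1][0] + B[0][0] = 4 + 7 = 11, A[1][1] + B[1][0] = 5 + 1 = 6) = 6 (attained at k = 1)
  C[1][1] = min over k of (A[1][0] + B[0][1] = 4 + -4 = 0, A[1][1] + B[1][1] = 5 + 10 = 15) = 0 (attained at k = 0)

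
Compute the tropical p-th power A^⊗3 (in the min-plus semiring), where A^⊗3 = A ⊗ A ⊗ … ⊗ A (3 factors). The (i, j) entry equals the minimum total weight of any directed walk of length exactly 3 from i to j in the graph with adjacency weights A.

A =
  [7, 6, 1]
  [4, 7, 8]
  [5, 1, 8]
A^⊗3 =
  [6, 9, 7]
  [10, 6, 12]
  [11, 7, 6]

Each entry (A^⊗3)_ij equals the minimum over all length-3 walks i = v_0 → v_1 → … → v_3 = j of Σ_t A[v_t][v_{t+1}]. For example, for (i, j) = (0, 2) we minimise over 9 possible intermediate vertex sequences; the minimum is 7, attained along the walk 0 → 2 → 0 → 2.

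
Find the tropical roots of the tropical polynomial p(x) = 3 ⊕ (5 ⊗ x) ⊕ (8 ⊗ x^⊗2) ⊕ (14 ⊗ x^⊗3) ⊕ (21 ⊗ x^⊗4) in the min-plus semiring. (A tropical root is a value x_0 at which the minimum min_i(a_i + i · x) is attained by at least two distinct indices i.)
Roots: {-7, -6, -3, -2}

Each tropical root is a break point of the lower envelope of the lines y = a_i + i · x (there are 5 lines, with slopes 0, 1, ..., 4). Only the lines that attain the minimum somewhere contribute to roots; other lines are dominated. Here the surviving (envelope) indices are i = 4, i = 3, i = 2, i = 1, i = 0.
Intersections between consecutive envelope lines give the roots: for adjacent envelope indices i < j the intersection is x = (a_i − a_j) / (j − i). Reading off the sorted break points: {-7, -6, -3, -2}.
Verification: at each break x_0, at least two indices attain the minimum of min_i(a_i + i · x_0).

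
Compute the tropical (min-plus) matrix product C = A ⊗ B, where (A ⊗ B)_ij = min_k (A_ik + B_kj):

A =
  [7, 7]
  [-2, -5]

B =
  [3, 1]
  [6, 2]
A ⊗ B =
  [10, 8]
  [1, -3]

Apply the min-plus product entry-by-entry:
  C[0][0] = min over k of (A[0][0] + B[0][0] = 7 + 3 = 10, A[0][1] + B[1][0] = 7 + 6 = 13) = 10 (attained at k = 0)
  C[0][1] = min over k of (A[0][0] + B[0][1] = 7 + 1 = 8, A[0][1] + B[1][1] = 7 + 2 = 9) = 8 (attained at k = 0)
  C[1][0] = min over k of (A[1][0] + B[0][0] = -2 + 3 = 1, A[1][1] + B[1][0] = -5 + 6 = 1) = 1 (attained at k = 0)
  C[1][1] = min over k of (A[1][0] + B[0][1] = -2 + 1 = -1, A[1][1] + B[1][1] = -5 + 2 = -3) = -3 (attained at k = 1)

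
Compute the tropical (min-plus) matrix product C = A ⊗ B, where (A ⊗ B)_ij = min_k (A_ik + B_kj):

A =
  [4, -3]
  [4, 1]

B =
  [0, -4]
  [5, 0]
A ⊗ B =
  [2, -3]
  [4, 0]

Apply the min-plus product entry-by-entry:
  C[0][0] = min over k of (A[0][0] + B[0][0] = 4 + 0 = 4, A[0][1] + B[1][0] = -3 + 5 = 2) = 2 (attained at k = 1)
  C[0][1] = min over k of (A[0][0] + B[0][1] = 4 + -4 = 0, A[0][1] + B[1][1] = -3 + 0 = -3) = -3 (attained at k = 1)
  C[1][0] = min over k of (A[1][0] + B[0][0] = 4 + 0 = 4, A[1][1] + B[1][0] = 1 + 5 = 6) = 4 (attained at k = 0)
  C[1][1] = min over k of (A[1][0] + B[0][1] = 4 + -4 = 0, A[1][1] + B[1][1] = 1 + 0 = 1) = 0 (attained at k = 0)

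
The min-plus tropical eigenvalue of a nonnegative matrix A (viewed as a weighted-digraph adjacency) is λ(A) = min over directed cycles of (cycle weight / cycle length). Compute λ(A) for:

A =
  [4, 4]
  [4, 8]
λ(A) = 4

Enumerate directed cycles and compute their means (weight / length). Sample:
  cycle 0 → 0: weight = 4, length = 1, mean = 4/1 ≈ 4.000
  cycle 1 → 1: weight = 8, length = 1, mean = 8/1 ≈ 8.000
  cycle 0 → 1 → 0: weight = 8, length = 2, mean = 8/2 ≈ 4.000
  cycle 1 → 0 → 1: weight = 8, length = 2, mean = 8/2 ≈ 4.000
Minimum mean = 4.000, attained e.g. along the cycle 0 → 0 with weight 4 and length 1. So λ(A) = 4/1 = 4.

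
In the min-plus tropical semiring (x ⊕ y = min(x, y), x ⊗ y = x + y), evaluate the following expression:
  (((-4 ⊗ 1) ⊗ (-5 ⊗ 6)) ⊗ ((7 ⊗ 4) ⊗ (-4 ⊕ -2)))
(((-4 ⊗ 1) ⊗ (-5 ⊗ 6)) ⊗ ((7 ⊗ 4) ⊗ (-4 ⊕ -2))) = 5

Expand innermost to outermost. Recall ⊕ takes the minimum of its arguments and ⊗ takes their sum. Working out the expression (((-4 ⊗ 1) ⊗ (-5 ⊗ 6)) ⊗ ((7 ⊗ 4) ⊗ (-4 ⊕ -2))) gives 5.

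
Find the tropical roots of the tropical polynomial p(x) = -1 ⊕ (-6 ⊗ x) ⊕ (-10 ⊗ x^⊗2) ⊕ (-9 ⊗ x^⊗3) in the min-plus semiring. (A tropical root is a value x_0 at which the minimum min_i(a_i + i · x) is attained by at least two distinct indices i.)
Roots: {-1, 4, 5}

Each tropical root is a break point of the lower envelope of the lines y = a_i + i · x (there are 4 lines, with slopes 0, 1, ..., 3). Only the lines that attain the minimum somewhere contribute to roots; other lines are dominated. Here the surviving (envelope) indices are i = 3, i = 2, i = 1, i = 0.
Intersections between consecutive envelope lines give the roots: for adjacent envelope indices i < j the intersection is x = (a_i − a_j) / (j − i). Reading off the sorted break points: {-1, 4, 5}.
Verification: at each break x_0, at least two indices attain the minimum of min_i(a_i + i · x_0).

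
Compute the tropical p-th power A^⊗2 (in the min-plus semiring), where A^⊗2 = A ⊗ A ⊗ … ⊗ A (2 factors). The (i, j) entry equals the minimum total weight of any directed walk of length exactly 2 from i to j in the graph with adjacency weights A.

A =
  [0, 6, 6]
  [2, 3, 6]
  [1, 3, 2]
A^⊗2 =
  [0, 6, 6]
  [2, 6, 8]
  [1, 5, 4]

Each entry (A^⊗2)_ij equals the minimum over all length-2 walks i = v_0 → v_1 → … → v_2 = j of Σ_t A[v_t][v_{t+1}]. For example, for (i, j) = (0, 2) we minimise over 3 possible intermediate vertex sequences; the minimum is 6, attained along the walk 0 → 0 → 2.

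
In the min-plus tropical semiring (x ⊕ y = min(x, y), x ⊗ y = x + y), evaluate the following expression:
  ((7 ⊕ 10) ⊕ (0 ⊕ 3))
((7 ⊕ 10) ⊕ (0 ⊕ 3)) = 0

Expand innermost to outermost. Recall ⊕ takes the minimum of its arguments and ⊗ takes their sum. Working out the expression ((7 ⊕ 10) ⊕ (0 ⊕ 3)) gives 0.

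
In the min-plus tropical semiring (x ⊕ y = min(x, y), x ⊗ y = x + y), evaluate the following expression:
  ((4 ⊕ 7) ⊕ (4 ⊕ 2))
((4 ⊕ 7) ⊕ (4 ⊕ 2)) = 2

Expand innermost to outermost. Recall ⊕ takes the minimum of its arguments and ⊗ takes their sum. Working out the expression ((4 ⊕ 7) ⊕ (4 ⊕ 2)) gives 2.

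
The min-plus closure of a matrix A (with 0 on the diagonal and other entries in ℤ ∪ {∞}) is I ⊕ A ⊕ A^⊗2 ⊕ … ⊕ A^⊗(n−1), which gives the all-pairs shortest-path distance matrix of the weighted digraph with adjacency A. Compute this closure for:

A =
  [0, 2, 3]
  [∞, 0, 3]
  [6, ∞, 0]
Closure =
  [0, 2, 3]
  [9, 0, 3]
  [6, 8, 0]

This is the Floyd-Warshall all-pairs shortest-path computation. For each intermediate vertex k = 0, 1, …, 2, update dist[i][j] ← min(dist[i][j], dist[i][k] + dist[k][j]). The final matrix gives, for each (i, j), the minimum total weight of any directed path from i to j (possibly empty when i = j).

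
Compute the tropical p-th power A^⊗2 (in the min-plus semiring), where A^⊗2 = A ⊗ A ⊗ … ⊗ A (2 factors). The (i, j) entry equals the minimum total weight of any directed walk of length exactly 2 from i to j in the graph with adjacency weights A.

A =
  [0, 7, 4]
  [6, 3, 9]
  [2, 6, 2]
A^⊗2 =
  [0, 7, 4]
  [6, 6, 10]
  [2, 8, 4]

Each entry (A^⊗2)_ij equals the minimum over all length-2 walks i = v_0 → v_1 → … → v_2 = j of Σ_t A[v_t][v_{t+1}]. For example, for (i, j) = (0, 2) we minimise over 3 possible intermediate vertex sequences; the minimum is 4, attained along the walk 0 → 0 → 2.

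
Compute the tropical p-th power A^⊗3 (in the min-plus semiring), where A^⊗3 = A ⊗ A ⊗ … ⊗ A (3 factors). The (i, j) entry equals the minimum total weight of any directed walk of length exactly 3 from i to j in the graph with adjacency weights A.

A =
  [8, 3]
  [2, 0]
A^⊗3 =
  [5, 3]
  [2, 0]

Each entry (A^⊗3)_ij equals the minimum over all length-3 walks i = v_0 → v_1 → … → v_3 = j of Σ_t A[v_t][v_{t+1}]. For example, for (i, j) = (0, 1) we minimise over 4 possible intermediate vertex sequences; the minimum is 3, attained along the walk 0 → 1 → 1 → 1.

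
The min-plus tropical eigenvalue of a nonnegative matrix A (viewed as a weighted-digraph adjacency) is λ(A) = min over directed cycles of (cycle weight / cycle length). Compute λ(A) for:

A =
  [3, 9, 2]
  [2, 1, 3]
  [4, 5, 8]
λ(A) = 1

Enumerate directed cycles and compute their means (weight / length). Sample:
  cycle 0 → 0: weight = 3, length = 1, mean = 3/1 ≈ 3.000
  cycle 1 → 1: weight = 1, length = 1, mean = 1/1 ≈ 1.000
  cycle 2 → 2: weight = 8, length = 1, mean = 8/1 ≈ 8.000
  cycle 0 → 1 → 0: weight = 11, length = 2, mean = 11/2 ≈ 5.500
  cycle 0 → 2 → 0: weight = 6, length = 2, mean = 6/2 ≈ 3.000
  cycle 1 → 0 → 1: weight = 11, length = 2, mean = 11/2 ≈ 5.500
Minimum mean = 1.000, attained e.g. along the cycle 1 → 1 with weight 1 and length 1. So λ(A) = 1/1 = 1.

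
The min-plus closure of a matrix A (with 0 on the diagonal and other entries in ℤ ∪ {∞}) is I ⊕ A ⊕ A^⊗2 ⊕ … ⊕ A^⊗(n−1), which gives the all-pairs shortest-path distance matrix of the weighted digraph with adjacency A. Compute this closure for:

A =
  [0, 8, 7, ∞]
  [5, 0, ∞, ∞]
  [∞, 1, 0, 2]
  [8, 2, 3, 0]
Closure =
  [0, 8, 7, 9]
  [5, 0, 12, 14]
  [6, 1, 0, 2]
  [7, 2, 3, 0]

This is the Floyd-Warshall all-pairs shortest-path computation. For each intermediate vertex k = 0, 1, …, 3, update dist[i][j] ← min(dist[i][j], dist[i][k] + dist[k][j]). The final matrix gives, for each (i, j), the minimum total weight of any directed path from i to j (possibly empty when i = j).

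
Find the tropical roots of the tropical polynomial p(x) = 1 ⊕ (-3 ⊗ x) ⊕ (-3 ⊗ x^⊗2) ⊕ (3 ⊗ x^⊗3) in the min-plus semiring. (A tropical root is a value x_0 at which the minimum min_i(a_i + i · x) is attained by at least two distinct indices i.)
Roots: {-6, 0, 4}

Each tropical root is a break point of the lower envelope of the lines y = a_i + i · x (there are 4 lines, with slopes 0, 1, ..., 3). Only the lines that attain the minimum somewhere contribute to roots; other lines are dominated. Here the surviving (envelope) indices are i = 3, i = 2, i = 1, i = 0.
Intersections between consecutive envelope lines give the roots: for adjacent envelope indices i < j the intersection is x = (a_i − a_j) / (j − i). Reading off the sorted break points: {-6, 0, 4}.
Verification: at each break x_0, at least two indices attain the minimum of min_i(a_i + i · x_0).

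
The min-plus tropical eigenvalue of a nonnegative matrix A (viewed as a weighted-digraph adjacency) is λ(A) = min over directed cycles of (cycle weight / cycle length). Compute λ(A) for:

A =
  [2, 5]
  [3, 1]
λ(A) = 1

Enumerate directed cycles and compute their means (weight / length). Sample:
  cycle 0 → 0: weight = 2, length = 1, mean = 2/1 ≈ 2.000
  cycle 1 → 1: weight = 1, length = 1, mean = 1/1 ≈ 1.000
  cycle 0 → 1 → 0: weight = 8, length = 2, mean = 8/2 ≈ 4.000
  cycle 1 → 0 → 1: weight = 8, length = 2, mean = 8/2 ≈ 4.000
Minimum mean = 1.000, attained e.g. along the cycle 1 → 1 with weight 1 and length 1. So λ(A) = 1/1 = 1.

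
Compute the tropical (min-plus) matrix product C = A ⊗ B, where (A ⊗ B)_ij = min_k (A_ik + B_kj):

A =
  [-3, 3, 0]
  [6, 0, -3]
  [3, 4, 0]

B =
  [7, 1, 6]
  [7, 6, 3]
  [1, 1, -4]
A ⊗ B =
  [1, -2, -4]
  [-2, -2, -7]
  [1, 1, -4]

Apply the min-plus product entry-by-entry:
  C[0][0] = min over k of (A[0][0] + B[0][0] = -3 + 7 = 4, A[0][1] + B[1][0] = 3 + 7 = 10, A[0][2] + B[2][0] = 0 + 1 = 1) = 1 (attained at k = 2)
  C[0][1] = min over k of (A[0][0] + B[0][1] = -3 + 1 = -2, A[0][1] + B[1][1] = 3 + 6 = 9, A[0][2] + B[2][1] = 0 + 1 = 1) = -2 (attained at k = 0)
  C[0][2] = min over k of (A[0][0] + B[0][2] = -3 + 6 = 3, A[0][1] + B[1][2] = 3 + 3 = 6, A[0][2] + B[2][2] = 0 + -4 = -4) = -4 (attained at k = 2)
  C[1][0] = min over k of (A[1][0] + B[0][0] = 6 + 7 = 13, A[1][1] + B[1][0] = 0 + 7 = 7, A[1][2] + B[2][0] = -3 + 1 = -2) = -2 (attained at k = 2)
  C[1][1] = min over k of (A[1][0] + B[0][1] = 6 + 1 = 7, A[1][1] + B[1][1] = 0 + 6 = 6, A[1][2] + B[2][1] = -3 + 1 = -2) = -2 (attained at k = 2)
  C[1][2] = min over k of (A[1][0] + B[0][2] = 6 + 6 = 12, A[1][1] + B[1][2] = 0 + 3 = 3, A[1][2] + B[2][2] = -3 + -4 = -7) = -7 (attained at k = 2)
  C[2][0] = min over k of (A[2][0] + B[0][0] = 3 + 7 = 10, A[2][1] + B[1][0] = 4 + 7 = 11, A[2][2] + B[2][0] = 0 + 1 = 1) = 1 (attained at k = 2)
  C[2][1] = min over k of (A[2][0] + B[0][1] = 3 + 1 = 4, A[2][1] + B[1][1] = 4 + 6 = 10, A[2][2] + B[2][1] = 0 + 1 = 1) = 1 (attained at k = 2)
  C[2][2] = min over k of (A[2][0] + B[0][2] = 3 + 6 = 9, A[2][1] + B[1][2] = 4 + 3 = 7, A[2][2] + B[2][2] = 0 + -4 = -4) = -4 (attained at k = 2)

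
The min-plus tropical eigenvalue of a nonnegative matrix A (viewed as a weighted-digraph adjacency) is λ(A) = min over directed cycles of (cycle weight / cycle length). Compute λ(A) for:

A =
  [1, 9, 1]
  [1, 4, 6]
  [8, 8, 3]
λ(A) = 1

Enumerate directed cycles and compute their means (weight / length). Sample:
  cycle 0 → 0: weight = 1, length = 1, mean = 1/1 ≈ 1.000
  cycle 1 → 1: weight = 4, length = 1, mean = 4/1 ≈ 4.000
  cycle 2 → 2: weight = 3, length = 1, mean = 3/1 ≈ 3.000
  cycle 0 → 1 → 0: weight = 10, length = 2, mean = 10/2 ≈ 5.000
  cycle 0 → 2 → 0: weight = 9, length = 2, mean = 9/2 ≈ 4.500
  cycle 1 → 0 → 1: weight = 10, length = 2, mean = 10/2 ≈ 5.000
Minimum mean = 1.000, attained e.g. along the cycle 0 → 0 with weight 1 and length 1. So λ(A) = 1/1 = 1.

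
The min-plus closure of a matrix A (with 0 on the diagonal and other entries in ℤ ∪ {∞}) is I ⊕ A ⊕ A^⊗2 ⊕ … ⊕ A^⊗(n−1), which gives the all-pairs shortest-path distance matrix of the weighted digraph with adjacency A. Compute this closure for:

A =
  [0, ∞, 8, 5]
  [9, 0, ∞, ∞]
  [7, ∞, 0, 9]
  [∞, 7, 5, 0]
Closure =
  [0, 12, 8, 5]
  [9, 0, 17, 14]
  [7, 16, 0, 9]
  [12, 7, 5, 0]

This is the Floyd-Warshall all-pairs shortest-path computation. For each intermediate vertex k = 0, 1, …, 3, update dist[i][j] ← min(dist[i][j], dist[i][k] + dist[k][j]). The final matrix gives, for each (i, j), the minimum total weight of any directed path from i to j (possibly empty when i = j).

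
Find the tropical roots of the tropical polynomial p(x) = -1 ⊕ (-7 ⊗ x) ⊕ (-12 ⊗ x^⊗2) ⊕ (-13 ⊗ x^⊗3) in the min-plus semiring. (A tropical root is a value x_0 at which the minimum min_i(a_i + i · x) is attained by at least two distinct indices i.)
Roots: {1, 5, 6}

Each tropical root is a break point of the lower envelope of the lines y = a_i + i · x (there are 4 lines, with slopes 0, 1, ..., 3). Only the lines that attain the minimum somewhere contribute to roots; other lines are dominated. Here the surviving (envelope) indices are i = 3, i = 2, i = 1, i = 0.
Intersections between consecutive envelope lines give the roots: for adjacent envelope indices i < j the intersection is x = (a_i − a_j) / (j − i). Reading off the sorted break points: {1, 5, 6}.
Verification: at each break x_0, at least two indices attain the minimum of min_i(a_i + i · x_0).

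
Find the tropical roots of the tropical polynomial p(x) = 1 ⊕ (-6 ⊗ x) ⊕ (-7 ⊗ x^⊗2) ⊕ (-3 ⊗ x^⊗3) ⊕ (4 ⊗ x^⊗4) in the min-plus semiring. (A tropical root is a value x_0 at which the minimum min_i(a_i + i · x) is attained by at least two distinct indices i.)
Roots: {-7, -4, 1, 7}

Each tropical root is a break point of the lower envelope of the lines y = a_i + i · x (there are 5 lines, with slopes 0, 1, ..., 4). Only the lines that attain the minimum somewhere contribute to roots; other lines are dominated. Here the surviving (envelope) indices are i = 4, i = 3, i = 2, i = 1, i = 0.
Intersections between consecutive envelope lines give the roots: for adjacent envelope indices i < j the intersection is x = (a_i − a_j) / (j − i). Reading off the sorted break points: {-7, -4, 1, 7}.
Verification: at each break x_0, at least two indices attain the minimum of min_i(a_i + i · x_0).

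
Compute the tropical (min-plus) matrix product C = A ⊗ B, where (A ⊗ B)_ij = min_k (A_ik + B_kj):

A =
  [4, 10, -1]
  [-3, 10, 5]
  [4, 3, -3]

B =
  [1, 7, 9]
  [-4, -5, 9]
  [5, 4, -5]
A ⊗ B =
  [4, 3, -6]
  [-2, 4, 0]
  [-1, -2, -8]

Apply the min-plus product entry-by-entry:
  C[0][0] = min over k of (A[0][0] + B[0][0] = 4 + 1 = 5, A[0][1] + B[1][0] = 10 + -4 = 6, A[0][2] + B[2][0] = -1 + 5 = 4) = 4 (attained at k = 2)
  C[0][1] = min over k of (A[0][0] + B[0][1] = 4 + 7 = 11, A[0][1] + B[1][1] = 10 + -5 = 5, A[0][2] + B[2][1] = -1 + 4 = 3) = 3 (attained at k = 2)
  C[0][2] = min over k of (A[0][0] + B[0][2] = 4 + 9 = 13, A[0][1] + B[1][2] = 10 + 9 = 19, A[0][2] + B[2][2] = -1 + -5 = -6) = -6 (attained at k = 2)
  C[1][0] = min over k of (A[1][0] + B[0][0] = -3 + 1 = -2, A[1][1] + B[1][0] = 10 + -4 = 6, A[1][2] + B[2][0] = 5 + 5 = 10) = -2 (attained at k = 0)
  C[1][1] = min over k of (A[1][0] + B[0][1] = -3 + 7 = 4, A[1][1] + B[1][1] = 10 + -5 = 5, A[1][2] + B[2][1] = 5 + 4 = 9) = 4 (attained at k = 0)
  C[1][2] = min over k of (A[1][0] + B[0][2] = -3 + 9 = 6, A[1][1] + B[1][2] = 10 + 9 = 19, A[1][2] + B[2][2] = 5 + -5 = 0) = 0 (attained at k = 2)
  C[2][0] = min over k of (A[2][0] + B[0][0] = 4 + 1 = 5, A[2][1] + B[1][0] = 3 + -4 = -1, A[2][2] + B[2][0] = -3 + 5 = 2) = -1 (attained at k = 1)
  C[2][1] = min over k of (A[2][0] + B[0][1] = 4 + 7 = 11, A[2][1] + B[1][1] = 3 + -5 = -2, A[2][2] + B[2][1] = -3 + 4 = 1) = -2 (attained at k = 1)
  C[2][2] = min over k of (A[2][0] + B[0][2] = 4 + 9 = 13, A[2][1] + B[1][2] = 3 + 9 = 12, A[2][2] + B[2][2] = -3 + -5 = -8) = -8 (attained at k = 2)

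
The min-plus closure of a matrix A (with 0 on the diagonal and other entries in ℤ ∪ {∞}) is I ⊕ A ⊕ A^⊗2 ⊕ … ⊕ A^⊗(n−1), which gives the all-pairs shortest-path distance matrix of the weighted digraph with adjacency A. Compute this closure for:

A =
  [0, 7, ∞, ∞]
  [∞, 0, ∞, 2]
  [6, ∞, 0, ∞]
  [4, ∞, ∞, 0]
Closure =
  [0, 7, ∞, 9]
  [6, 0, ∞, 2]
  [6, 13, 0, 15]
  [4, 11, ∞, 0]

This is the Floyd-Warshall all-pairs shortest-path computation. For each intermediate vertex k = 0, 1, …, 3, update dist[i][j] ← min(dist[i][j], dist[i][k] + dist[k][j]). The final matrix gives, for each (i, j), the minimum total weight of any directed path from i to j (possibly empty when i = j).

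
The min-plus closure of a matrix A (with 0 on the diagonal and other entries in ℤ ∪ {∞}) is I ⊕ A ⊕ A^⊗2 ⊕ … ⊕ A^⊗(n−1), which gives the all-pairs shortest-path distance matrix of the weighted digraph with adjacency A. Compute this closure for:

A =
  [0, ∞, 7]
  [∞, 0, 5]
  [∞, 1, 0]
Closure =
  [0, 8, 7]
  [∞, 0, 5]
  [∞, 1, 0]

This is the Floyd-Warshall all-pairs shortest-path computation. For each intermediate vertex k = 0, 1, …, 2, update dist[i][j] ← min(dist[i][j], dist[i][k] + dist[k][j]). The final matrix gives, for each (i, j), the minimum total weight of any directed path from i to j (possibly empty when i = j).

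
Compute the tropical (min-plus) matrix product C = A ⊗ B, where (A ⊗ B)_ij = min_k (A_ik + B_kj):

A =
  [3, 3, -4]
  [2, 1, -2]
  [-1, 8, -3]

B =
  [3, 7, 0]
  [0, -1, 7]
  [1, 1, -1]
A ⊗ B =
  [-3, -3, -5]
  [-1, -1, -3]
  [-2, -2, -4]

Apply the min-plus product entry-by-entry:
  C[0][0] = min over k of (A[0][0] + B[0][0] = 3 + 3 = 6, A[0][1] + B[1][0] = 3 + 0 = 3, A[0][2] + B[2][0] = -4 + 1 = -3) = -3 (attained at k = 2)
  C[0][1] = min over k of (A[0][0] + B[0][1] = 3 + 7 = 10, A[0][1] + B[1][1] = 3 + -1 = 2, A[0][2] + B[2][1] = -4 + 1 = -3) = -3 (attained at k = 2)
  C[0][2] = min over k of (A[0][0] + B[0][2] = 3 + 0 = 3, A[0][1] + B[1][2] = 3 + 7 = 10, A[0][2] + B[2][2] = -4 + -1 = -5) = -5 (attained at k = 2)
  C[1][0] = min over k of (A[1][0] + B[0][0] = 2 + 3 = 5, A[1][1] + B[1][0] = 1 + 0 = 1, A[1][2] + B[2][0] = -2 + 1 = -1) = -1 (attained at k = 2)
  C[1][1] = min over k of (A[1][0] + B[0][1] = 2 + 7 = 9, A[1][1] + B[1][1] = 1 + -1 = 0, A[1][2] + B[2][1] = -2 + 1 = -1) = -1 (attained at k = 2)
  C[1][2] = min over k of (A[1][0] + B[0][2] = 2 + 0 = 2, A[1][1] + B[1][2] = 1 + 7 = 8, A[1][2] + B[2][2] = -2 + -1 = -3) = -3 (attained at k = 2)
  C[2][0] = min over k of (A[2][0] + B[0][0] = -1 + 3 = 2, A[2][1] + B[1][0] = 8 + 0 = 8, A[2][2] + B[2][0] = -3 + 1 = -2) = -2 (attained at k = 2)
  C[2][1] = min over k of (A[2][0] + B[0][1] = -1 + 7 = 6, A[2][1] + B[1][1] = 8 + -1 = 7, A[2][2] + B[2][1] = -3 + 1 = -2) = -2 (attained at k = 2)
  C[2][2] = min over k of (A[2][0] + B[0][2] = -1 + 0 = -1, A[2][1] + B[1][2] = 8 + 7 = 15, A[2][2] + B[2][2] = -3 + -1 = -4) = -4 (attained at k = 2)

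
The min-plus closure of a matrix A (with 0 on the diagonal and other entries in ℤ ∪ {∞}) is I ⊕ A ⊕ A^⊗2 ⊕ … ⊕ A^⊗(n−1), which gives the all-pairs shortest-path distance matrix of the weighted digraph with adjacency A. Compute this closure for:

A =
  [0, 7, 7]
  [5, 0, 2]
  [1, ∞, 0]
Closure =
  [0, 7, 7]
  [3, 0, 2]
  [1, 8, 0]

This is the Floyd-Warshall all-pairs shortest-path computation. For each intermediate vertex k = 0, 1, …, 2, update dist[i][j] ← min(dist[i][j], dist[i][k] + dist[k][j]). The final matrix gives, for each (i, j), the minimum total weight of any directed path from i to j (possibly empty when i = j).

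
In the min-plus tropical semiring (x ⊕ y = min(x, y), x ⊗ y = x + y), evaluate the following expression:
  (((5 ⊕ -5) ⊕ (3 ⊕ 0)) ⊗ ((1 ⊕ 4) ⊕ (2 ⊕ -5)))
(((5 ⊕ -5) ⊕ (3 ⊕ 0)) ⊗ ((1 ⊕ 4) ⊕ (2 ⊕ -5))) = -10

Expand innermost to outermost. Recall ⊕ takes the minimum of its arguments and ⊗ takes their sum. Working out the expression (((5 ⊕ -5) ⊕ (3 ⊕ 0)) ⊗ ((1 ⊕ 4) ⊕ (2 ⊕ -5))) gives -10.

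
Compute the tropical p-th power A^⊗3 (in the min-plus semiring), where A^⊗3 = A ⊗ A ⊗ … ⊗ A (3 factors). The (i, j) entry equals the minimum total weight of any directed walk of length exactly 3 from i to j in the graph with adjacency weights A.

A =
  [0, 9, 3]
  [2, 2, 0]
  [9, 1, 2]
A^⊗3 =
  [0, 4, 3]
  [2, 3, 1]
  [3, 2, 3]

Each entry (A^⊗3)_ij equals the minimum over all length-3 walks i = v_0 → v_1 → … → v_3 = j of Σ_t A[v_t][v_{t+1}]. For example, for (i, j) = (0, 2) we minimise over 9 possible intermediate vertex sequences; the minimum is 3, attained along the walk 0 → 0 → 0 → 2.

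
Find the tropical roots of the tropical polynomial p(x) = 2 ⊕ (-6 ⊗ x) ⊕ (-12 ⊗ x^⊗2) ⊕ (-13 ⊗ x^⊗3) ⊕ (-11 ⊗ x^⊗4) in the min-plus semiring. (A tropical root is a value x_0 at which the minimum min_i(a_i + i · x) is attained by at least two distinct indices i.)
Roots: {-2, 1, 6, 8}

Each tropical root is a break point of the lower envelope of the lines y = a_i + i · x (there are 5 lines, with slopes 0, 1, ..., 4). Only the lines that attain the minimum somewhere contribute to roots; other lines are dominated. Here the surviving (envelope) indices are i = 4, i = 3, i = 2, i = 1, i = 0.
Intersections between consecutive envelope lines give the roots: for adjacent envelope indices i < j the intersection is x = (a_i − a_j) / (j − i). Reading off the sorted break points: {-2, 1, 6, 8}.
Verification: at each break x_0, at least two indices attain the minimum of min_i(a_i + i · x_0).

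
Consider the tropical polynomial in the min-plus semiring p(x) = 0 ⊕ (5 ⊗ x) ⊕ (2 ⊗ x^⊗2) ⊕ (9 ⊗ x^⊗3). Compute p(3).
p(3) = 0

A tropical monomial a ⊗ x^⊗i evaluates to a + i · x. Evaluating each term at x = 3:
  Term 0 contributes 0 + 0 · 3 = 0
  Term 1 contributes 5 + 1 · 3 = 8
  Term 2 contributes 2 + 2 · 3 = 8
  Term 3 contributes 9 + 3 · 3 = 18
p(3) = ⊕ of these = min[0, 8, 8, 18] = 0.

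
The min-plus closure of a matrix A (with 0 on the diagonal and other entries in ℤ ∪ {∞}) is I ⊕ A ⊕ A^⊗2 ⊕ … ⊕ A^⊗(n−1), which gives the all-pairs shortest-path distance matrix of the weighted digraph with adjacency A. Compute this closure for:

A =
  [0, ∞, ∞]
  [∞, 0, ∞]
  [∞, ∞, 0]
Closure =
  [0, ∞, ∞]
  [∞, 0, ∞]
  [∞, ∞, 0]

This is the Floyd-Warshall all-pairs shortest-path computation. For each intermediate vertex k = 0, 1, …, 2, update dist[i][j] ← min(dist[i][j], dist[i][k] + dist[k][j]). The final matrix gives, for each (i, j), the minimum total weight of any directed path from i to j (possibly empty when i = j).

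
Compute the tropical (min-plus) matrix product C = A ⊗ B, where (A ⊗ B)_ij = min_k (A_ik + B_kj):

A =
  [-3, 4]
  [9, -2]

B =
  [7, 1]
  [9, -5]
A ⊗ B =
  [4, -2]
  [7, -7]

Apply the min-plus product entry-by-entry:
  C[0][0] = min over k of (A[0][0] + B[0][0] = -3 + 7 = 4, A[0][1] + B[1][0] = 4 + 9 = 13) = 4 (attained at k = 0)
  C[0][1] = min over k of (A[0][0] + B[0][1] = -3 + 1 = -2, A[0][1] + B[1][1] = 4 + -5 = -1) = -2 (attained at k = 0)
  C[1][0] = min over k of (A[1][0] + B[0][0] = 9 + 7 = 16, A[1][1] + B[1][0] = -2 + 9 = 7) = 7 (attained at k = 1)
  C[1][1] = min over k of (A[1][0] + B[0][1] = 9 + 1 = 10, A[1][1] + B[1][1] = -2 + -5 = -7) = -7 (attained at k = 1)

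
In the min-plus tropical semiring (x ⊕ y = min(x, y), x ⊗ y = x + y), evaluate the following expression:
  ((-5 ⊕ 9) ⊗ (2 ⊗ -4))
((-5 ⊕ 9) ⊗ (2 ⊗ -4)) = -7

Expand innermost to outermost. Recall ⊕ takes the minimum of its arguments and ⊗ takes their sum. Working out the expression ((-5 ⊕ 9) ⊗ (2 ⊗ -4)) gives -7.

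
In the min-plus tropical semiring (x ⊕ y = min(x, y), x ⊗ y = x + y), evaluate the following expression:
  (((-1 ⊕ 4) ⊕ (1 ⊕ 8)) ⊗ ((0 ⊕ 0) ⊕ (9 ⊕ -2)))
(((-1 ⊕ 4) ⊕ (1 ⊕ 8)) ⊗ ((0 ⊕ 0) ⊕ (9 ⊕ -2))) = -3

Expand innermost to outermost. Recall ⊕ takes the minimum of its arguments and ⊗ takes their sum. Working out the expression (((-1 ⊕ 4) ⊕ (1 ⊕ 8)) ⊗ ((0 ⊕ 0) ⊕ (9 ⊕ -2))) gives -3.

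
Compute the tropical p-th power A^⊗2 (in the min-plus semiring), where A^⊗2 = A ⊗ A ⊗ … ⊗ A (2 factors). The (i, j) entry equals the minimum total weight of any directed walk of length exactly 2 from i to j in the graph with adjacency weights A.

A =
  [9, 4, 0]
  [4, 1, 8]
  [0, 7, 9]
A^⊗2 =
  [0, 5, 9]
  [5, 2, 4]
  [9, 4, 0]

Each entry (A^⊗2)_ij equals the minimum over all length-2 walks i = v_0 → v_1 → … → v_2 = j of Σ_t A[v_t][v_{t+1}]. For example, for (i, j) = (0, 2) we minimise over 3 possible intermediate vertex sequences; the minimum is 9, attained along the walk 0 → 0 → 2.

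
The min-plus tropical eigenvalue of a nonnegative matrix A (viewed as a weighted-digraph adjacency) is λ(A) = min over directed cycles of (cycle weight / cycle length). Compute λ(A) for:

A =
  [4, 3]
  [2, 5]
λ(A) = 5/2

Enumerate directed cycles and compute their means (weight / length). Sample:
  cycle 0 → 0: weight = 4, length = 1, mean = 4/1 ≈ 4.000
  cycle 1 → 1: weight = 5, length = 1, mean = 5/1 ≈ 5.000
  cycle 0 → 1 → 0: weight = 5, length = 2, mean = 5/2 ≈ 2.500
  cycle 1 → 0 → 1: weight = 5, length = 2, mean = 5/2 ≈ 2.500
Minimum mean = 2.500, attained e.g. along the cycle 0 → 1 → 0 with weight 5 and length 2. So λ(A) = 5/2 = 5/2.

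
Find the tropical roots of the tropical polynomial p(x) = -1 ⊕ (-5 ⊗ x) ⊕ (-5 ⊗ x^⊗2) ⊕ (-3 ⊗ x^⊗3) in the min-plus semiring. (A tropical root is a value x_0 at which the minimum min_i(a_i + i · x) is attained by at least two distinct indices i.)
Roots: {-2, 0, 4}

Each tropical root is a break point of the lower envelope of the lines y = a_i + i · x (there are 4 lines, with slopes 0, 1, ..., 3). Only the lines that attain the minimum somewhere contribute to roots; other lines are dominated. Here the surviving (envelope) indices are i = 3, i = 2, i = 1, i = 0.
Intersections between consecutive envelope lines give the roots: for adjacent envelope indices i < j the intersection is x = (a_i − a_j) / (j − i). Reading off the sorted break points: {-2, 0, 4}.
Verification: at each break x_0, at least two indices attain the minimum of min_i(a_i + i · x_0).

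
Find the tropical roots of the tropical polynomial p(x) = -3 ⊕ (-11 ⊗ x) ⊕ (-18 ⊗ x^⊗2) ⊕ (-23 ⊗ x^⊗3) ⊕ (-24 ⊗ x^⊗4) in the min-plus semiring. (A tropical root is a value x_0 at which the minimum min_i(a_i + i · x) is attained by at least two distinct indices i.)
Roots: {1, 5, 7, 8}

Each tropical root is a break point of the lower envelope of the lines y = a_i + i · x (there are 5 lines, with slopes 0, 1, ..., 4). Only the lines that attain the minimum somewhere contribute to roots; other lines are dominated. Here the surviving (envelope) indices are i = 4, i = 3, i = 2, i = 1, i = 0.
Intersections between consecutive envelope lines give the roots: for adjacent envelope indices i < j the intersection is x = (a_i − a_j) / (j − i). Reading off the sorted break points: {1, 5, 7, 8}.
Verification: at each break x_0, at least two indices attain the minimum of min_i(a_i + i · x_0).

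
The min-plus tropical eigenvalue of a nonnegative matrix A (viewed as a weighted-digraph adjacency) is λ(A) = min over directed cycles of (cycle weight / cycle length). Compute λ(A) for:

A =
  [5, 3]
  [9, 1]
λ(A) = 1

Enumerate directed cycles and compute their means (weight / length). Sample:
  cycle 0 → 0: weight = 5, length = 1, mean = 5/1 ≈ 5.000
  cycle 1 → 1: weight = 1, length = 1, mean = 1/1 ≈ 1.000
  cycle 0 → 1 → 0: weight = 12, length = 2, mean = 12/2 ≈ 6.000
  cycle 1 → 0 → 1: weight = 12, length = 2, mean = 12/2 ≈ 6.000
Minimum mean = 1.000, attained e.g. along the cycle 1 → 1 with weight 1 and length 1. So λ(A) = 1/1 = 1.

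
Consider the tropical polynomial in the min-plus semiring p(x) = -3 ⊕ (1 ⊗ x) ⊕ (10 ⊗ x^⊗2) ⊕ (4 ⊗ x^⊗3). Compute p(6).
p(6) = -3

A tropical monomial a ⊗ x^⊗i evaluates to a + i · x. Evaluating each term at x = 6:
  Term 0 contributes -3 + 0 · 6 = -3
  Term 1 contributes 1 + 1 · 6 = 7
  Term 2 contributes 10 + 2 · 6 = 22
  Term 3 contributes 4 + 3 · 6 = 22
p(6) = ⊕ of these = min[-3, 7, 22, 22] = -3.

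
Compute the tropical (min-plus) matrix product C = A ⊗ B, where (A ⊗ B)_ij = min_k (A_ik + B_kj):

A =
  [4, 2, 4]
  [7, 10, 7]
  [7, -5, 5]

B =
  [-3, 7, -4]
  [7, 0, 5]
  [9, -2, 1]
A ⊗ B =
  [1, 2, 0]
  [4, 5, 3]
  [2, -5, 0]

Apply the min-plus product entry-by-entry:
  C[0][0] = min over k of (A[0][0] + B[0][0] = 4 + -3 = 1, A[0][1] + B[1][0] = 2 + 7 = 9, A[0][2] + B[2][0] = 4 + 9 = 13) = 1 (attained at k = 0)
  C[0][1] = min over k of (A[0][0] + B[0][1] = 4 + 7 = 11, A[0][1] + B[1][1] = 2 + 0 = 2, A[0][2] + B[2][1] = 4 + -2 = 2) = 2 (attained at k = 1)
  C[0][2] = min over k of (A[0][0] + B[0][2] = 4 + -4 = 0, A[0][1] + B[1][2] = 2 + 5 = 7, A[0][2] + B[2][2] = 4 + 1 = 5) = 0 (attained at k = 0)
  C[1][0] = min over k of (A[1][0] + B[0][0] = 7 + -3 = 4, A[1][1] + B[1][0] = 10 + 7 = 17, A[1][2] + B[2][0] = 7 + 9 = 16) = 4 (attained at k = 0)
  C[1][1] = min over k of (A[1][0] + B[0][1] = 7 + 7 = 14, A[1][1] + B[1][1] = 10 + 0 = 10, A[1][2] + B[2][1] = 7 + -2 = 5) = 5 (attained at k = 2)
  C[1][2] = min over k of (A[1][0] + B[0][2] = 7 + -4 = 3, A[1][1] + B[1][2] = 10 + 5 = 15, A[1][2] + B[2][2] = 7 + 1 = 8) = 3 (attained at k = 0)
  C[2][0] = min over k of (A[2][0] + B[0][0] = 7 + -3 = 4, A[2][1] + B[1][0] = -5 + 7 = 2, A[2][2] + B[2][0] = 5 + 9 = 14) = 2 (attained at k = 1)
  C[2][1] = min over k of (A[2][0] + B[0][1] = 7 + 7 = 14, A[2][1] + B[1][1] = -5 + 0 = -5, A[2][2] + B[2][1] = 5 + -2 = 3) = -5 (attained at k = 1)
  C[2][2] = min over k of (A[2][0] + B[0][2] = 7 + -4 = 3, A[2][1] + B[1][2] = -5 + 5 = 0, A[2][2] + B[2][2] = 5 + 1 = 6) = 0 (attained at k = 1)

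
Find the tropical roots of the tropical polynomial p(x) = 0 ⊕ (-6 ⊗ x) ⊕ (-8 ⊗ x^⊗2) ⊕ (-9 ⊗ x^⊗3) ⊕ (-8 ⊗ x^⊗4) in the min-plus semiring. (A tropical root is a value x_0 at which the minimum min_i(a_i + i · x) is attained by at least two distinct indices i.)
Roots: {-1, 1, 2, 6}

Each tropical root is a break point of the lower envelope of the lines y = a_i + i · x (there are 5 lines, with slopes 0, 1, ..., 4). Only the lines that attain the minimum somewhere contribute to roots; other lines are dominated. Here the surviving (envelope) indices are i = 4, i = 3, i = 2, i = 1, i = 0.
Intersections between consecutive envelope lines give the roots: for adjacent envelope indices i < j the intersection is x = (a_i − a_j) / (j − i). Reading off the sorted break points: {-1, 1, 2, 6}.
Verification: at each break x_0, at least two indices attain the minimum of min_i(a_i + i · x_0).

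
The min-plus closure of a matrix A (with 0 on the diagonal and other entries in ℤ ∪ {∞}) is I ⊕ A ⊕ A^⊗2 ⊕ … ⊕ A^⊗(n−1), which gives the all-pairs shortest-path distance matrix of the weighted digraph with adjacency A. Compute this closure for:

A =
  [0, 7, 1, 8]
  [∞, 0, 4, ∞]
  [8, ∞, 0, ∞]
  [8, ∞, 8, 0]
Closure =
  [0, 7, 1, 8]
  [12, 0, 4, 20]
  [8, 15, 0, 16]
  [8, 15, 8, 0]

This is the Floyd-Warshall all-pairs shortest-path computation. For each intermediate vertex k = 0, 1, …, 3, update dist[i][j] ← min(dist[i][j], dist[i][k] + dist[k][j]). The final matrix gives, for each (i, j), the minimum total weight of any directed path from i to j (possibly empty when i = j).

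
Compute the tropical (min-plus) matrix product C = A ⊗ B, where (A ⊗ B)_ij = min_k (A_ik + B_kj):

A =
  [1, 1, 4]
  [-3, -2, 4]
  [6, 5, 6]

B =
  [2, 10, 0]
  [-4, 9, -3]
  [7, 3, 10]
A ⊗ B =
  [-3, 7, -2]
  [-6, 7, -5]
  [1, 9, 2]

Apply the min-plus product entry-by-entry:
  C[0][0] = min over k of (A[0][0] + B[0][0] = 1 + 2 = 3, A[0][1] + B[1][0] = 1 + -4 = -3, A[0][2] + B[2][0] = 4 + 7 = 11) = -3 (attained at k = 1)
  C[0][1] = min over k of (A[0][0] + B[0][1] = 1 + 10 = 11, A[0][1] + B[1][1] = 1 + 9 = 10, A[0][2] + B[2][1] = 4 + 3 = 7) = 7 (attained at k = 2)
  C[0][2] = min over k of (A[0][0] + B[0][2] = 1 + 0 = 1, A[0][1] + B[1][2] = 1 + -3 = -2, A[0][2] + B[2][2] = 4 + 10 = 14) = -2 (attained at k = 1)
  C[1][0] = min over k of (A[1][0] + B[0][0] = -3 + 2 = -1, A[1][1] + B[1][0] = -2 + -4 = -6, A[1][2] + B[2][0] = 4 + 7 = 11) = -6 (attained at k = 1)
  C[1][1] = min over k of (A[1][0] + B[0][1] = -3 + 10 = 7, A[1][1] + B[1][1] = -2 + 9 = 7, A[1][2] + B[2][1] = 4 + 3 = 7) = 7 (attained at k = 0)
  C[1][2] = min over k of (A[1][0] + B[0][2] = -3 + 0 = -3, A[1][1] + B[1][2] = -2 + -3 = -5, A[1][2] + B[2][2] = 4 + 10 = 14) = -5 (attained at k = 1)
  C[2][0] = min over k of (A[2][0] + B[0][0] = 6 + 2 = 8, A[2][1] + B[1][0] = 5 + -4 = 1, A[2][2] + B[2][0] = 6 + 7 = 13) = 1 (attained at k = 1)
  C[2][1] = min over k of (A[2][0] + B[0][1] = 6 + 10 = 16, A[2][1] + B[1][1] = 5 + 9 = 14, A[2][2] + B[2][1] = 6 + 3 = 9) = 9 (attained at k = 2)
  C[2][2] = min over k of (A[2][0] + B[0][2] = 6 + 0 = 6, A[2][1] + B[1][2] = 5 + -3 = 2, A[2][2] + B[2][2] = 6 + 10 = 16) = 2 (attained at k = 1)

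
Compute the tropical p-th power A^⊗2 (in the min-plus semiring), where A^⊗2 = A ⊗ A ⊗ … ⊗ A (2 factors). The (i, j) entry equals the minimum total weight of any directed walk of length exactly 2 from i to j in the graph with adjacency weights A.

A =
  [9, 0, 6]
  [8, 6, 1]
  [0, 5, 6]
A^⊗2 =
  [6, 6, 1]
  [1, 6, 7]
  [6, 0, 6]

Each entry (A^⊗2)_ij equals the minimum over all length-2 walks i = v_0 → v_1 → … → v_2 = j of Σ_t A[v_t][v_{t+1}]. For example, for (i, j) = (0, 2) we minimise over 3 possible intermediate vertex sequences; the minimum is 1, attained along the walk 0 → 1 → 2.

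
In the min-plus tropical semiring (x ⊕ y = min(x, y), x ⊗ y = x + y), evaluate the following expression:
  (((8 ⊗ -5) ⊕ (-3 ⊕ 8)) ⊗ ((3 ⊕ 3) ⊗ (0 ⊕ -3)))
(((8 ⊗ -5) ⊕ (-3 ⊕ 8)) ⊗ ((3 ⊕ 3) ⊗ (0 ⊕ -3))) = -3

Expand innermost to outermost. Recall ⊕ takes the minimum of its arguments and ⊗ takes their sum. Working out the expression (((8 ⊗ -5) ⊕ (-3 ⊕ 8)) ⊗ ((3 ⊕ 3) ⊗ (0 ⊕ -3))) gives -3.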